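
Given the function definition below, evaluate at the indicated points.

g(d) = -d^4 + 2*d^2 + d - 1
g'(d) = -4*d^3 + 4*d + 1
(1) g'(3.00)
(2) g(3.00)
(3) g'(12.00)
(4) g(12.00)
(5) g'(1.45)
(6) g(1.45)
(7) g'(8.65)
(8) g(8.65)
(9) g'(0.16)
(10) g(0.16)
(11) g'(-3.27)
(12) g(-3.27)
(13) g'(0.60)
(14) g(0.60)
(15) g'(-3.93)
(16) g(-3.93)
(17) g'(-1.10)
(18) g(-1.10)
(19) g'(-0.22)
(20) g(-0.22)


(1) = -95.00
(2) = -61.00
(3) = -6863.00
(4) = -20437.00
(5) = -5.39
(6) = 0.23
(7) = -2553.26
(8) = -5441.11
(9) = 1.62
(10) = -0.79
(11) = 127.78
(12) = -97.22
(13) = 2.54
(14) = 0.19
(15) = 228.07
(16) = -212.59
(17) = 1.92
(18) = -1.14
(19) = 0.16
(20) = -1.13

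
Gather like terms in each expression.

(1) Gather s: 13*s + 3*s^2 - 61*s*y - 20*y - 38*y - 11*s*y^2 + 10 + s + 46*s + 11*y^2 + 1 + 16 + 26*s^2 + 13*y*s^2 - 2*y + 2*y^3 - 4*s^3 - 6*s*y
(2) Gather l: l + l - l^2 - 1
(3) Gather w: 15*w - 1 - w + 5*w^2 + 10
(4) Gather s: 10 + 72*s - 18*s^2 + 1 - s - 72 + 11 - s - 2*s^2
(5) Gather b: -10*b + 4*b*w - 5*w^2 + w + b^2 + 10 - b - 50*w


(1) = -4*s^3 + s^2*(13*y + 29) + s*(-11*y^2 - 67*y + 60) + 2*y^3 + 11*y^2 - 60*y + 27
(2) = -l^2 + 2*l - 1
(3) = 5*w^2 + 14*w + 9
(4) = -20*s^2 + 70*s - 50
(5) = b^2 + b*(4*w - 11) - 5*w^2 - 49*w + 10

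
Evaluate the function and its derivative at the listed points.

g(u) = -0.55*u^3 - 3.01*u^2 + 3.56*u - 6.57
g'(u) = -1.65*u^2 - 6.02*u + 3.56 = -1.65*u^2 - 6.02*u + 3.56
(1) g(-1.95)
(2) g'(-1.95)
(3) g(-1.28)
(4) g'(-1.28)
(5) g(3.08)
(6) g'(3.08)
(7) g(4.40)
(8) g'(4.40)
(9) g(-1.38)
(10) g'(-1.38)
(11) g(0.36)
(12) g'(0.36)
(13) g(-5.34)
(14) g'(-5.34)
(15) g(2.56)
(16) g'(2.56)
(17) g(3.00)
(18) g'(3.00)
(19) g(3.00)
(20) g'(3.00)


(1) = -20.88
(2) = 9.02
(3) = -14.90
(4) = 8.56
(5) = -40.23
(6) = -30.63
(7) = -96.03
(8) = -54.87
(9) = -15.77
(10) = 8.73
(11) = -5.70
(12) = 1.18
(13) = -27.66
(14) = -11.34
(15) = -26.41
(16) = -22.66
(17) = -37.83
(18) = -29.35
(19) = -37.83
(20) = -29.35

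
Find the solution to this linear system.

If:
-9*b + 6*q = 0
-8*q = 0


Then:
b = 0
q = 0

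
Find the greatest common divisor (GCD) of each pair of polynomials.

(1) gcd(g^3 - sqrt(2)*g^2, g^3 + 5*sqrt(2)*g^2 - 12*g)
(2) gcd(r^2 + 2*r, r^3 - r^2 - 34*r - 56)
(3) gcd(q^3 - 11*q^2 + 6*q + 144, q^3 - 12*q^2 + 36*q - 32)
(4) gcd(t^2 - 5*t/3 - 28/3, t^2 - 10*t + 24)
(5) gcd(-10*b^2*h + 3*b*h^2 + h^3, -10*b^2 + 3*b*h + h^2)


(1) = gcd(g^2*(g - sqrt(2)), g*(g - sqrt(2))*(g + 6*sqrt(2))) = g^2 - sqrt(2)*g
(2) = gcd(r*(r + 2), (r - 7)*(r + 2)*(r + 4)) = r + 2
(3) = q - 8
(4) = gcd((t - 4)*(t + 7/3), (t - 6)*(t - 4)) = t - 4
(5) = gcd(h*(-2*b + h)*(5*b + h), (-2*b + h)*(5*b + h)) = 10*b^2 - 3*b*h - h^2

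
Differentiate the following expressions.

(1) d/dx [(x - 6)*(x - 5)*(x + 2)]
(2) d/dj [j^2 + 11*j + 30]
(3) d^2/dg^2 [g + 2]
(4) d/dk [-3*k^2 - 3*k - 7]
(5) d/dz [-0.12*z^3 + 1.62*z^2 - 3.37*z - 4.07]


(1) = 3*x^2 - 18*x + 8
(2) = 2*j + 11
(3) = 0
(4) = -6*k - 3
(5) = -0.36*z^2 + 3.24*z - 3.37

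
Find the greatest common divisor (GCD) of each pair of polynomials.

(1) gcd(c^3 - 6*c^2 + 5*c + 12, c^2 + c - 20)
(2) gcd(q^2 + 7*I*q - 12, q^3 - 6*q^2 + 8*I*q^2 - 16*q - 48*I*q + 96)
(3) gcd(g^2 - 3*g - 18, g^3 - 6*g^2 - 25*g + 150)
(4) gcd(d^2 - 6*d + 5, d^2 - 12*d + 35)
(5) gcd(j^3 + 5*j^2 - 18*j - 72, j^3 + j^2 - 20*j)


(1) = gcd((c - 4)*(c - 3)*(c + 1), (c - 4)*(c + 5)) = c - 4
(2) = gcd((q + 3*I)*(q + 4*I), (q - 6)*(q + 4*I)^2) = q + 4*I
(3) = gcd((g - 6)*(g + 3), (g - 6)*(g - 5)*(g + 5)) = g - 6
(4) = gcd((d - 5)*(d - 1), (d - 7)*(d - 5)) = d - 5
(5) = gcd((j - 4)*(j + 3)*(j + 6), j*(j - 4)*(j + 5)) = j - 4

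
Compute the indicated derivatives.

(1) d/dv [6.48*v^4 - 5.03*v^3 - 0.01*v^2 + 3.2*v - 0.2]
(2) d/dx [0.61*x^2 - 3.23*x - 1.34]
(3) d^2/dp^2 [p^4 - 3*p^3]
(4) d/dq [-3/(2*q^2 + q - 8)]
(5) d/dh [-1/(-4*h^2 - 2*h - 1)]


(1) = 25.92*v^3 - 15.09*v^2 - 0.02*v + 3.2
(2) = 1.22*x - 3.23
(3) = 6*p*(2*p - 3)
(4) = 3*(4*q + 1)/(2*q^2 + q - 8)^2
(5) = 2*(-4*h - 1)/(4*h^2 + 2*h + 1)^2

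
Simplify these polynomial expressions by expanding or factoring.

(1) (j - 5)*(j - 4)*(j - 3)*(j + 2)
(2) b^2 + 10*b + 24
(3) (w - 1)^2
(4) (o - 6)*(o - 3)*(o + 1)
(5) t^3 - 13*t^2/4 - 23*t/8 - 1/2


(1) = j^4 - 10*j^3 + 23*j^2 + 34*j - 120
(2) = (b + 4)*(b + 6)
(3) = w^2 - 2*w + 1
(4) = o^3 - 8*o^2 + 9*o + 18
(5) = (t - 4)*(t + 1/4)*(t + 1/2)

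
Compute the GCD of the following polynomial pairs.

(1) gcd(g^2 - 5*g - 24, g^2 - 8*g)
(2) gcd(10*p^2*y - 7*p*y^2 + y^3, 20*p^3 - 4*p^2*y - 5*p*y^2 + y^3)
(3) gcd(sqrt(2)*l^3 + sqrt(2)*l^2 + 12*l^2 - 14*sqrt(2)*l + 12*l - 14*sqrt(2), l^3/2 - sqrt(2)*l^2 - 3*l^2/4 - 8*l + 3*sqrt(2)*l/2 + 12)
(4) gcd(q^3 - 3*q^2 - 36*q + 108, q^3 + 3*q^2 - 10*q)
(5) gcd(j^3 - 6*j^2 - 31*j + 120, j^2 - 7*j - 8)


(1) = gcd((g - 8)*(g + 3), g*(g - 8)) = g - 8
(2) = 10*p^2 - 7*p*y + y^2
(3) = gcd((l - sqrt(2))*(l + 7*sqrt(2))*(sqrt(2)*l + sqrt(2)), (l/2 + sqrt(2))*(l - 3/2)*(l - 4*sqrt(2))) = 1
(4) = 1
(5) = gcd((j - 8)*(j - 3)*(j + 5), (j - 8)*(j + 1)) = j - 8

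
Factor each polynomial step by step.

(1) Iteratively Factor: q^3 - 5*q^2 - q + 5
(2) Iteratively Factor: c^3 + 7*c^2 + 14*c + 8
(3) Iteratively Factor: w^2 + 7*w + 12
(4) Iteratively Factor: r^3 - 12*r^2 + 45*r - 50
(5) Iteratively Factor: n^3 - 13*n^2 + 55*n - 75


(1) = (q + 1)*(q^2 - 6*q + 5) = (q - 5)*(q + 1)*(q - 1)
(2) = (c + 1)*(c^2 + 6*c + 8) = (c + 1)*(c + 4)*(c + 2)
(3) = (w + 4)*(w + 3)
(4) = (r - 5)*(r^2 - 7*r + 10) = (r - 5)^2*(r - 2)
(5) = (n - 5)*(n^2 - 8*n + 15) = (n - 5)^2*(n - 3)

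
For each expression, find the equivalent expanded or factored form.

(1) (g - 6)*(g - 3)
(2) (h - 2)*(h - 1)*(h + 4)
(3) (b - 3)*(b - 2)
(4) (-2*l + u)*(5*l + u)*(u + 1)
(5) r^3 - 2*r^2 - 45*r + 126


(1) = g^2 - 9*g + 18
(2) = h^3 + h^2 - 10*h + 8
(3) = b^2 - 5*b + 6
(4) = -10*l^2*u - 10*l^2 + 3*l*u^2 + 3*l*u + u^3 + u^2
(5) = (r - 6)*(r - 3)*(r + 7)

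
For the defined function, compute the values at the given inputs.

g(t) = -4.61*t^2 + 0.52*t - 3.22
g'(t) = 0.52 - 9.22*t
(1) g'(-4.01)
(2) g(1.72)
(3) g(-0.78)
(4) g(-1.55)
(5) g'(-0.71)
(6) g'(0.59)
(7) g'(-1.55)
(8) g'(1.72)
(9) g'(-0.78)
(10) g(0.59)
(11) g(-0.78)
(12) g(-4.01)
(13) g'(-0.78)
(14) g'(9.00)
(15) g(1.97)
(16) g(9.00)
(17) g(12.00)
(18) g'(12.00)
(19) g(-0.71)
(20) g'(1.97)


(1) = 37.49
(2) = -15.96
(3) = -6.43
(4) = -15.10
(5) = 7.07
(6) = -4.92
(7) = 14.81
(8) = -15.34
(9) = 7.71
(10) = -4.52
(11) = -6.43
(12) = -79.43
(13) = 7.71
(14) = -82.46
(15) = -20.09
(16) = -371.95
(17) = -660.82
(18) = -110.12
(19) = -5.91
(20) = -17.64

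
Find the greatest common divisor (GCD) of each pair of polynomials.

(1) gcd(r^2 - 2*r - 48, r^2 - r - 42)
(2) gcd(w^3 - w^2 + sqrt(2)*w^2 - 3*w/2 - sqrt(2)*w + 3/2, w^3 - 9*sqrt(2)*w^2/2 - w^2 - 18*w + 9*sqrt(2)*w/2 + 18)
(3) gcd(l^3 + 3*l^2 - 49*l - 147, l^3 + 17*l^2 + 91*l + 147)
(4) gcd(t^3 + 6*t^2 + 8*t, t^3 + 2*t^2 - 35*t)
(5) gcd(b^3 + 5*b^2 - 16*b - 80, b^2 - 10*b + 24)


(1) = gcd((r - 8)*(r + 6), (r - 7)*(r + 6)) = r + 6
(2) = gcd((w - 1)*(w - sqrt(2)/2)*(w + 3*sqrt(2)/2), (w - 1)*(w - 6*sqrt(2))*(w + 3*sqrt(2)/2)) = w^2 + w*(-1 + 3*sqrt(2)/2) - 3*sqrt(2)/2
(3) = l^2 + 10*l + 21
(4) = t
(5) = b - 4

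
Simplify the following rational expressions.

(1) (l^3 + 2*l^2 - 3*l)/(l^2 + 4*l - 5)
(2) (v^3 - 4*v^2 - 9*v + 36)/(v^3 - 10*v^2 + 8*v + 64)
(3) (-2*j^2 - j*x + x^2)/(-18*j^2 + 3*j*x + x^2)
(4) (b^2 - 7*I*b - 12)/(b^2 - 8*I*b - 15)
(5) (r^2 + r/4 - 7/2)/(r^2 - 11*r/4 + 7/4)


(1) = (l^2 + 3*l)/(l + 5)
(2) = (v^2 - 9)/(v^2 - 6*v - 16)
(3) = (-2*j^2 - j*x + x^2)/(-18*j^2 + 3*j*x + x^2)
(4) = (b - 4*I)/(b - 5*I)
(5) = (r + 2)/(r - 1)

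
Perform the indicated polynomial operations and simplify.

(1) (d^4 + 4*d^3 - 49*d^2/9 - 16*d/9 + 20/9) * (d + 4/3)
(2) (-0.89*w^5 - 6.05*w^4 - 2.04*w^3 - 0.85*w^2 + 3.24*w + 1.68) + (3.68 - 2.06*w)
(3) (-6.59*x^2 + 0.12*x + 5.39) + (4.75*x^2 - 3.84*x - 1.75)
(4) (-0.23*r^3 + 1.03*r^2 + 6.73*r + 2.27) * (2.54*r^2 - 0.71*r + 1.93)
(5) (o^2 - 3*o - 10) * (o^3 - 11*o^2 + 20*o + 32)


(1) = d^5 + 16*d^4/3 - d^3/9 - 244*d^2/27 - 4*d/27 + 80/27
(2) = -0.89*w^5 - 6.05*w^4 - 2.04*w^3 - 0.85*w^2 + 1.18*w + 5.36
(3) = -1.84*x^2 - 3.72*x + 3.64
(4) = -0.5842*r^5 + 2.7795*r^4 + 15.919*r^3 + 2.9754*r^2 + 11.3772*r + 4.3811
(5) = o^5 - 14*o^4 + 43*o^3 + 82*o^2 - 296*o - 320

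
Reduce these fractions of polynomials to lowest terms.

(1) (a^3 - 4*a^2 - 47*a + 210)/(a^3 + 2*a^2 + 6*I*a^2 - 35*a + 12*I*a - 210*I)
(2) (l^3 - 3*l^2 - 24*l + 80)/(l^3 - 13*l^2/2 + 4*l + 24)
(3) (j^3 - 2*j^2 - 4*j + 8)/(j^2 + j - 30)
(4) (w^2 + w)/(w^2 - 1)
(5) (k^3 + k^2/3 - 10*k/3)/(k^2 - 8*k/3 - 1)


(1) = (a - 6)/(a + 6*I)
(2) = (2*l + 10)/(2*l + 3)
(3) = (j^3 - 2*j^2 - 4*j + 8)/(j^2 + j - 30)
(4) = w/(w - 1)
(5) = (3*k^3 + k^2 - 10*k)/(3*k^2 - 8*k - 3)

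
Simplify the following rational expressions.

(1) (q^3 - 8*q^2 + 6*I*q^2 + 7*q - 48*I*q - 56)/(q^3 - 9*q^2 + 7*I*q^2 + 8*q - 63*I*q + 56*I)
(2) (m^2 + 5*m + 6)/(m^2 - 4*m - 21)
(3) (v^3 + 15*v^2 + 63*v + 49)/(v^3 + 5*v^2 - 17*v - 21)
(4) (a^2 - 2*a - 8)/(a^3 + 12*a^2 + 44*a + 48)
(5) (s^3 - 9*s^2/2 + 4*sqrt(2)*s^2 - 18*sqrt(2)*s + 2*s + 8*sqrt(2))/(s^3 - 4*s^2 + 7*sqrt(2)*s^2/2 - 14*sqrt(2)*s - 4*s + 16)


(1) = (q - I)/(q - 1)
(2) = (m + 2)/(m - 7)
(3) = (v + 7)/(v - 3)
(4) = (a - 4)/(a^2 + 10*a + 24)
(5) = (4*s - 2)/(4*s - 2*sqrt(2))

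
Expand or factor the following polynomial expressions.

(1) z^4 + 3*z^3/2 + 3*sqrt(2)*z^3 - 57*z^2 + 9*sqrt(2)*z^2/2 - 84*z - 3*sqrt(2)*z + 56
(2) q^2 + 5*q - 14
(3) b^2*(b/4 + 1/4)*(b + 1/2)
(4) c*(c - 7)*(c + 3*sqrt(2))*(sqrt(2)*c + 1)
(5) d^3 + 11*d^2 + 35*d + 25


(1) = (z - 1/2)*(z + 2)*(z - 4*sqrt(2))*(z + 7*sqrt(2))
(2) = (q - 2)*(q + 7)
(3) = b^4/4 + 3*b^3/8 + b^2/8
(4) = sqrt(2)*c^4 - 7*sqrt(2)*c^3 + 7*c^3 - 49*c^2 + 3*sqrt(2)*c^2 - 21*sqrt(2)*c
(5) = (d + 1)*(d + 5)^2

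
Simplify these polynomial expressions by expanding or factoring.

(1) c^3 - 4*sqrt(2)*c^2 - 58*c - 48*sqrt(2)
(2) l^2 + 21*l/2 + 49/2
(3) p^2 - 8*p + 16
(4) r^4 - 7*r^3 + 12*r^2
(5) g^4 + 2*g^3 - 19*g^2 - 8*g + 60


(1) = (c - 8*sqrt(2))*(c + sqrt(2))*(c + 3*sqrt(2))
(2) = (l + 7/2)*(l + 7)
(3) = (p - 4)^2
(4) = r^2*(r - 4)*(r - 3)
(5) = (g - 3)*(g - 2)*(g + 2)*(g + 5)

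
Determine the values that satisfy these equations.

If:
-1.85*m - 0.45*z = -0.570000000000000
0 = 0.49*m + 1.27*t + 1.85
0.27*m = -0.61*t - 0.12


Then:
m = 22.18
t = -10.02
z = -89.93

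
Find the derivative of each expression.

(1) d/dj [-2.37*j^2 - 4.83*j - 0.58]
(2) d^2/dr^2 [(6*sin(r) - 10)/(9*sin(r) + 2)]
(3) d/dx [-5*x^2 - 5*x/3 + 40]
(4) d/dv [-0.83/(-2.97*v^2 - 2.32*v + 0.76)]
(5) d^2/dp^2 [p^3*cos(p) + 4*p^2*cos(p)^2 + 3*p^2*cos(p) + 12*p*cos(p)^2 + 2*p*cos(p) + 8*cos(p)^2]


(1) = -4.74*j - 4.83
(2) = 102*(9*sin(r)^2 - 2*sin(r) - 18)/(9*sin(r) + 2)^3
(3) = -10*x - 5/3
(4) = (-4.9302*v - 1.9256)/(2.97*v^2 + 2.32*v - 0.76)^2
(5) = -p^3*cos(p) - 6*p^2*sin(p) - 3*p^2*cos(p) - 8*p^2*cos(2*p) - 12*p*sin(p) - 16*p*sin(2*p) + 4*p*cos(p) - 24*p*cos(2*p) - 4*sin(p) - 24*sin(2*p) + 6*cos(p) - 12*cos(2*p) + 4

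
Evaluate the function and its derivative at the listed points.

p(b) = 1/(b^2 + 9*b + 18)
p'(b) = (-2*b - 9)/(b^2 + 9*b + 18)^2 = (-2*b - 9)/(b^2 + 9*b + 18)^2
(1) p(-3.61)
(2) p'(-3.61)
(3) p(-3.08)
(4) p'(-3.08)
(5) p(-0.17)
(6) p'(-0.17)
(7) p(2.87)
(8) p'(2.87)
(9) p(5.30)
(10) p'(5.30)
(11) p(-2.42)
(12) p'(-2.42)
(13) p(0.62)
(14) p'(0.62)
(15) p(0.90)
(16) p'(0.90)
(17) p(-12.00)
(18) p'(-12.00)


(1) = -0.69
(2) = -0.84
(3) = -4.28
(4) = -52.04
(5) = 0.06
(6) = -0.03
(7) = 0.02
(8) = -0.01
(9) = 0.01
(10) = -0.00
(11) = 0.48
(12) = -0.96
(13) = 0.04
(14) = -0.02
(15) = 0.04
(16) = -0.01
(17) = 0.02
(18) = 0.01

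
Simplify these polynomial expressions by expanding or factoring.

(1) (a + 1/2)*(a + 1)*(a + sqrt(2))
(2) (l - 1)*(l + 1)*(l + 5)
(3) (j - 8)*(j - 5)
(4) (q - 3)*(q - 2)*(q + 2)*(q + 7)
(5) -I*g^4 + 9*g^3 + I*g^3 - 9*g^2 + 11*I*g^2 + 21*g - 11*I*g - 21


(1) = a^3 + sqrt(2)*a^2 + 3*a^2/2 + a/2 + 3*sqrt(2)*a/2 + sqrt(2)/2
(2) = l^3 + 5*l^2 - l - 5
(3) = j^2 - 13*j + 40
(4) = q^4 + 4*q^3 - 25*q^2 - 16*q + 84
(5) = (g - I)*(g + 3*I)*(g + 7*I)*(-I*g + I)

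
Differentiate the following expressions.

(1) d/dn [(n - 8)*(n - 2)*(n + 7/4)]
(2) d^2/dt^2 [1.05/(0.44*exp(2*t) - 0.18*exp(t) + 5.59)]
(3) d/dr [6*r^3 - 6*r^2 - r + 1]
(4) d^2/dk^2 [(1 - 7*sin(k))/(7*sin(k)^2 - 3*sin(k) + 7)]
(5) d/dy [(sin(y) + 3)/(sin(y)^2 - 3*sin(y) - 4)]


(1) = 3*n^2 - 33*n/2 - 3/2
(2) = ((0.189 - 1.848*exp(t))*(0.44*exp(2*t) - 0.18*exp(t) + 5.59) + 1.05*(0.88*exp(t) - 0.18)*(1.76*exp(t) - 0.36)*exp(t))*exp(t)/(0.44*exp(2*t) - 0.18*exp(t) + 5.59)^3
(3) = 18*r^2 - 12*r - 1
(4) = (343*sin(k)^5 - 49*sin(k)^4 - 2681*sin(k)^3 + 628*sin(k)^2 + 2254*sin(k) - 374)/(7*sin(k)^2 - 3*sin(k) + 7)^3
(5) = (-6*sin(y) + cos(y)^2 + 4)*cos(y)/((sin(y) - 4)^2*(sin(y) + 1)^2)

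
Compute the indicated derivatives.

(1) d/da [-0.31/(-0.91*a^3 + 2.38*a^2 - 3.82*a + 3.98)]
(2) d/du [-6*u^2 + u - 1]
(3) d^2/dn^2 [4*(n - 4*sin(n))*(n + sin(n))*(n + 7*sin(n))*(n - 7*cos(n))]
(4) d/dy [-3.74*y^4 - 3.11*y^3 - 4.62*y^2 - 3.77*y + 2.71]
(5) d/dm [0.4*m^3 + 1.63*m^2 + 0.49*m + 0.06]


(1) = (-0.8463*a^2 + 1.4756*a - 1.1842)/(0.91*a^3 - 2.38*a^2 + 3.82*a - 3.98)^2
(2) = 1 - 12*u
(3) = -16*n^3*sin(n) + 28*n^3*cos(n) + 168*n^2*sin(n) + 224*n^2*sin(2*n) + 96*n^2*cos(n) - 200*n^2*cos(2*n) + 48*n^2 + 180*n*sin(n) - 400*n*sin(2*n) - 252*n*sin(3*n) - 343*n*cos(n) - 448*n*cos(2*n) + 1575*n*cos(3*n) - 350*sin(n) - 896*sin(2*n) + 1050*sin(3*n) + 1568*sin(4*n) - 168*cos(n) + 100*cos(2*n) + 168*cos(3*n) - 100
(4) = -14.96*y^3 - 9.33*y^2 - 9.24*y - 3.77
(5) = 1.2*m^2 + 3.26*m + 0.49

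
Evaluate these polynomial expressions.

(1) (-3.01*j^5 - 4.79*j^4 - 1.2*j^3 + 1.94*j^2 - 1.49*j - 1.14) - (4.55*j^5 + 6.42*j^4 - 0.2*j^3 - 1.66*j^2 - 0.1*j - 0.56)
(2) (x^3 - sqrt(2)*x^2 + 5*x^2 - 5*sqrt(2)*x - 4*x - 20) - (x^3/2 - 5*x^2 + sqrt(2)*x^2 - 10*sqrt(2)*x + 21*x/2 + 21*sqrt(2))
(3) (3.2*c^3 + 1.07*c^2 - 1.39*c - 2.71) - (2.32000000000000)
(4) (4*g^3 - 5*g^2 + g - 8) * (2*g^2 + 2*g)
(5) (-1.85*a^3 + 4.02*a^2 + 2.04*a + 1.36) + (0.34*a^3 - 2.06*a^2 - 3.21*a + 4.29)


(1) = -7.56*j^5 - 11.21*j^4 - 1.0*j^3 + 3.6*j^2 - 1.39*j - 0.58
(2) = x^3/2 - 2*sqrt(2)*x^2 + 10*x^2 - 29*x/2 + 5*sqrt(2)*x - 21*sqrt(2) - 20
(3) = 3.2*c^3 + 1.07*c^2 - 1.39*c - 5.03
(4) = 8*g^5 - 2*g^4 - 8*g^3 - 14*g^2 - 16*g
(5) = -1.51*a^3 + 1.96*a^2 - 1.17*a + 5.65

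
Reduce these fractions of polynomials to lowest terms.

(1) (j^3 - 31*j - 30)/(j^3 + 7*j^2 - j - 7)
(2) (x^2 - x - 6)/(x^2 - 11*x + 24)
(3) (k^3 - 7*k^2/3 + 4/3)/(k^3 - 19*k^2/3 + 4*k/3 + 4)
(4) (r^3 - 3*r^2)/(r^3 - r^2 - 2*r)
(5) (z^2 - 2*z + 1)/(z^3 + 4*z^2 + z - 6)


(1) = (j^2 - j - 30)/(j^2 + 6*j - 7)
(2) = (x + 2)/(x - 8)
(3) = (k - 2)/(k - 6)
(4) = (r^2 - 3*r)/(r^2 - r - 2)
(5) = (z - 1)/(z^2 + 5*z + 6)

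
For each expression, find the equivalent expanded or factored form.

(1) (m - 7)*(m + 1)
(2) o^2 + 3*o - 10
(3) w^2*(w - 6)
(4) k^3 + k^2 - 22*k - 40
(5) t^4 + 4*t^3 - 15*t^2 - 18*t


(1) = m^2 - 6*m - 7
(2) = (o - 2)*(o + 5)
(3) = w^3 - 6*w^2
(4) = (k - 5)*(k + 2)*(k + 4)
(5) = t*(t - 3)*(t + 1)*(t + 6)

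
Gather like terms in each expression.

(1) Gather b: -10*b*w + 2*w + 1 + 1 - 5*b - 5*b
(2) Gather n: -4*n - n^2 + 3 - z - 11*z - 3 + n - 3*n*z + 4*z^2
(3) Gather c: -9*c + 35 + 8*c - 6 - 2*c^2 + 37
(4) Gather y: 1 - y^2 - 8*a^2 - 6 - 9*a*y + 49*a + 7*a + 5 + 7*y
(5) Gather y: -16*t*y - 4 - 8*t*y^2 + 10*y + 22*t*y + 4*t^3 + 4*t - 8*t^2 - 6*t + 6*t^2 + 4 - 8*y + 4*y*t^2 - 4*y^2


(1) = b*(-10*w - 10) + 2*w + 2
(2) = -n^2 + n*(-3*z - 3) + 4*z^2 - 12*z
(3) = -2*c^2 - c + 66
(4) = -8*a^2 + 56*a - y^2 + y*(7 - 9*a)
(5) = 4*t^3 - 2*t^2 - 2*t + y^2*(-8*t - 4) + y*(4*t^2 + 6*t + 2)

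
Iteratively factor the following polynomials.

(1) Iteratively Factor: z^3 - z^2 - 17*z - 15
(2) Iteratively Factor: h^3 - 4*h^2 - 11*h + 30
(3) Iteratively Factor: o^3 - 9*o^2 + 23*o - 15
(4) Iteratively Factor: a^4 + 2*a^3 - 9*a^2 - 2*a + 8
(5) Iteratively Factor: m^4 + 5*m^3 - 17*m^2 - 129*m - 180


(1) = (z - 5)*(z^2 + 4*z + 3) = (z - 5)*(z + 1)*(z + 3)
(2) = (h + 3)*(h^2 - 7*h + 10) = (h - 5)*(h + 3)*(h - 2)
(3) = (o - 1)*(o^2 - 8*o + 15) = (o - 3)*(o - 1)*(o - 5)
(4) = (a - 1)*(a^3 + 3*a^2 - 6*a - 8) = (a - 2)*(a - 1)*(a^2 + 5*a + 4) = (a - 2)*(a - 1)*(a + 1)*(a + 4)
(5) = (m - 5)*(m^3 + 10*m^2 + 33*m + 36) = (m - 5)*(m + 3)*(m^2 + 7*m + 12) = (m - 5)*(m + 3)*(m + 4)*(m + 3)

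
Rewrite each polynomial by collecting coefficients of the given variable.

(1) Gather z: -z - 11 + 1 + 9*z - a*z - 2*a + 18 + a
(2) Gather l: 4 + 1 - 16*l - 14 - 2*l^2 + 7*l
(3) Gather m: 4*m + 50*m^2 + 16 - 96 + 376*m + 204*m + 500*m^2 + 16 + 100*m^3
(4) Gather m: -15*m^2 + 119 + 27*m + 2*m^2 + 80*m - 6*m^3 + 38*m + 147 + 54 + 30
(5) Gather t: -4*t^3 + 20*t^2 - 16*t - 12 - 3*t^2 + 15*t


(1) = -a + z*(8 - a) + 8
(2) = -2*l^2 - 9*l - 9
(3) = 100*m^3 + 550*m^2 + 584*m - 64
(4) = -6*m^3 - 13*m^2 + 145*m + 350
(5) = -4*t^3 + 17*t^2 - t - 12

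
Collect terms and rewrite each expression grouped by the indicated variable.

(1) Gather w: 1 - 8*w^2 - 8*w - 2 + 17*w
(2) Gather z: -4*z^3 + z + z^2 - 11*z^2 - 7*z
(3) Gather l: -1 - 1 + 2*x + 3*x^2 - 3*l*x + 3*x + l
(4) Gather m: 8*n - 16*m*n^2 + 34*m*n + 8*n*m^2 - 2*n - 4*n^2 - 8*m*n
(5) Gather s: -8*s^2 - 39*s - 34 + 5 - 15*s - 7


(1) = -8*w^2 + 9*w - 1
(2) = -4*z^3 - 10*z^2 - 6*z
(3) = l*(1 - 3*x) + 3*x^2 + 5*x - 2
(4) = 8*m^2*n + m*(-16*n^2 + 26*n) - 4*n^2 + 6*n
(5) = -8*s^2 - 54*s - 36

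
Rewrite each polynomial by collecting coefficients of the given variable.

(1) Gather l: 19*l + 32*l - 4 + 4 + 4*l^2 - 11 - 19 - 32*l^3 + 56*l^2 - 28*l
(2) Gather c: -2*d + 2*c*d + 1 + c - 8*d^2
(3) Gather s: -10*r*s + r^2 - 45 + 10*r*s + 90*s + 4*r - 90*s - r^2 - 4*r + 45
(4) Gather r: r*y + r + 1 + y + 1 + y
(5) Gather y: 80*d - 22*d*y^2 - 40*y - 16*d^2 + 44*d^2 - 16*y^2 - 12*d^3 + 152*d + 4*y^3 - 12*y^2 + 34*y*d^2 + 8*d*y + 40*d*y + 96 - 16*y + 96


(1) = -32*l^3 + 60*l^2 + 23*l - 30
(2) = c*(2*d + 1) - 8*d^2 - 2*d + 1
(3) = 0
(4) = r*(y + 1) + 2*y + 2
(5) = -12*d^3 + 28*d^2 + 232*d + 4*y^3 + y^2*(-22*d - 28) + y*(34*d^2 + 48*d - 56) + 192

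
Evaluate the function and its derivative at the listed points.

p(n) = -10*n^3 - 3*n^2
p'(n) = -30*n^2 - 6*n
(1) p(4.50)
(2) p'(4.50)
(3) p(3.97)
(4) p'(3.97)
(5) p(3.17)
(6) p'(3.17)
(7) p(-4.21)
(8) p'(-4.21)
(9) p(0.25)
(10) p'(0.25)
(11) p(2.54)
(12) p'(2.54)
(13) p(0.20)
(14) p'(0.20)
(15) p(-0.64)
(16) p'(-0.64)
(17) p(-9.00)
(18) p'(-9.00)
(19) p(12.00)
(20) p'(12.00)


(1) = -972.00
(2) = -634.50
(3) = -672.99
(4) = -496.65
(5) = -348.70
(6) = -320.49
(7) = 693.01
(8) = -506.46
(9) = -0.34
(10) = -3.38
(11) = -183.23
(12) = -208.79
(13) = -0.20
(14) = -2.40
(15) = 1.39
(16) = -8.45
(17) = 7047.00
(18) = -2376.00
(19) = -17712.00
(20) = -4392.00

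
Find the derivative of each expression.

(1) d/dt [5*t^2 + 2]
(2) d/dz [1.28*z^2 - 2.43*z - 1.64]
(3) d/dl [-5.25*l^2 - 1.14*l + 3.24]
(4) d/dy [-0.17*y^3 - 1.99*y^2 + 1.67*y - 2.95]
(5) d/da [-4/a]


(1) = 10*t
(2) = 2.56*z - 2.43
(3) = -10.5*l - 1.14
(4) = -0.51*y^2 - 3.98*y + 1.67
(5) = 4/a^2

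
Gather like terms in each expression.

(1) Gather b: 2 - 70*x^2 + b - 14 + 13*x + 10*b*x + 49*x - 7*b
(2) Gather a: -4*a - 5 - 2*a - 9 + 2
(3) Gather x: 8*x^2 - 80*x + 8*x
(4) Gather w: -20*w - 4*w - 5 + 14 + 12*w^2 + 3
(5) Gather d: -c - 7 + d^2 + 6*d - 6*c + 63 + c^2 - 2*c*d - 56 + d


(1) = b*(10*x - 6) - 70*x^2 + 62*x - 12
(2) = -6*a - 12
(3) = 8*x^2 - 72*x
(4) = 12*w^2 - 24*w + 12
(5) = c^2 - 7*c + d^2 + d*(7 - 2*c)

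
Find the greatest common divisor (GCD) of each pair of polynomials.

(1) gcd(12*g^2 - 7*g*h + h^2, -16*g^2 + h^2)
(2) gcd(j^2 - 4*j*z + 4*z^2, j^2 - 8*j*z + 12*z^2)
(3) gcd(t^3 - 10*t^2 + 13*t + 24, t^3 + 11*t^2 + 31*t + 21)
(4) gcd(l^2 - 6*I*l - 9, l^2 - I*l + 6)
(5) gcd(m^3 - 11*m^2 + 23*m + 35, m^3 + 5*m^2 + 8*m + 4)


(1) = 4*g - h
(2) = gcd((j - 2*z)^2, (j - 6*z)*(j - 2*z)) = -j + 2*z
(3) = gcd((t - 8)*(t - 3)*(t + 1), (t + 1)*(t + 3)*(t + 7)) = t + 1
(4) = gcd((l - 3*I)^2, (l - 3*I)*(l + 2*I)) = l - 3*I
(5) = gcd((m - 7)*(m - 5)*(m + 1), (m + 1)*(m + 2)^2) = m + 1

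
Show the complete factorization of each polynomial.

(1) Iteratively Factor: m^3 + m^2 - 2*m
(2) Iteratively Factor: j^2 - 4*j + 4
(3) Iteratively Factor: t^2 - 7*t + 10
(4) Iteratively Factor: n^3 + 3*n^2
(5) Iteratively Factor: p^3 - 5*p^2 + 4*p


(1) = (m + 2)*(m^2 - m) = m*(m + 2)*(m - 1)
(2) = (j - 2)*(j - 2)
(3) = (t - 5)*(t - 2)
(4) = (n)*(n^2 + 3*n) = n^2*(n + 3)
(5) = (p)*(p^2 - 5*p + 4) = p*(p - 4)*(p - 1)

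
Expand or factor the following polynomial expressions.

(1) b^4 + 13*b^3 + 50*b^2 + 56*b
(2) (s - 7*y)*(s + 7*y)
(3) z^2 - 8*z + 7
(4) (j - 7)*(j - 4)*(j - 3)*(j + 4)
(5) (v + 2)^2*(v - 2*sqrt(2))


(1) = b*(b + 2)*(b + 4)*(b + 7)
(2) = s^2 - 49*y^2
(3) = (z - 7)*(z - 1)
(4) = j^4 - 10*j^3 + 5*j^2 + 160*j - 336
(5) = v^3 - 2*sqrt(2)*v^2 + 4*v^2 - 8*sqrt(2)*v + 4*v - 8*sqrt(2)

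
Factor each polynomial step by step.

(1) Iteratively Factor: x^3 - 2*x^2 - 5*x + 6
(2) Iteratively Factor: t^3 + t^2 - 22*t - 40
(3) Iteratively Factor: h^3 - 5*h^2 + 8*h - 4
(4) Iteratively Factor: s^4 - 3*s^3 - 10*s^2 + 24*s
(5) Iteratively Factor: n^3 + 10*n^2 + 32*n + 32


(1) = (x + 2)*(x^2 - 4*x + 3) = (x - 1)*(x + 2)*(x - 3)
(2) = (t - 5)*(t^2 + 6*t + 8) = (t - 5)*(t + 2)*(t + 4)
(3) = (h - 2)*(h^2 - 3*h + 2) = (h - 2)^2*(h - 1)
(4) = (s - 4)*(s^3 + s^2 - 6*s) = (s - 4)*(s - 2)*(s^2 + 3*s) = s*(s - 4)*(s - 2)*(s + 3)
(5) = (n + 4)*(n^2 + 6*n + 8) = (n + 2)*(n + 4)*(n + 4)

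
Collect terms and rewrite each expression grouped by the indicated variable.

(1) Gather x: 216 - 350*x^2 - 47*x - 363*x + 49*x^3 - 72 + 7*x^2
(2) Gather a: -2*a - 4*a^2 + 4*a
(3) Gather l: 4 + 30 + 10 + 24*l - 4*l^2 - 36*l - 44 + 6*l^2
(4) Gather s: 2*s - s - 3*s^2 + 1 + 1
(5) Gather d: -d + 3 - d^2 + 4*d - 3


(1) = 49*x^3 - 343*x^2 - 410*x + 144
(2) = -4*a^2 + 2*a
(3) = 2*l^2 - 12*l
(4) = -3*s^2 + s + 2
(5) = -d^2 + 3*d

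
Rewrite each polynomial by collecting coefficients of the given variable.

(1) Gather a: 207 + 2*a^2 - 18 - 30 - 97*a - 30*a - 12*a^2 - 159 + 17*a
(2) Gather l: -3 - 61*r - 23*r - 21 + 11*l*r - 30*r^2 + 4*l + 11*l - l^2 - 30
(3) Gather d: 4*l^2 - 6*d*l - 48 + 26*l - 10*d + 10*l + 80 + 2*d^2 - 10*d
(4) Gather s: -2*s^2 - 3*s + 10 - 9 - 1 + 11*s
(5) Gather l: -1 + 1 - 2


(1) = -10*a^2 - 110*a
(2) = -l^2 + l*(11*r + 15) - 30*r^2 - 84*r - 54
(3) = 2*d^2 + d*(-6*l - 20) + 4*l^2 + 36*l + 32
(4) = -2*s^2 + 8*s
(5) = -2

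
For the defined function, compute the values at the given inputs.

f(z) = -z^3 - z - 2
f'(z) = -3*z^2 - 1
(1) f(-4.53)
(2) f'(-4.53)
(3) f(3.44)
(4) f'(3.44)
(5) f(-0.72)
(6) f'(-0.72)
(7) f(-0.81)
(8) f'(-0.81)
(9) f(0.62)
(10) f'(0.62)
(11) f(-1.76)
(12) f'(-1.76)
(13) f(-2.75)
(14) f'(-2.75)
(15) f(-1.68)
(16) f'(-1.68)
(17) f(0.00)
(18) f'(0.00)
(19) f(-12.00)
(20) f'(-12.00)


(1) = 95.49
(2) = -62.56
(3) = -46.15
(4) = -36.50
(5) = -0.91
(6) = -2.56
(7) = -0.66
(8) = -2.97
(9) = -2.86
(10) = -2.15
(11) = 5.21
(12) = -10.29
(13) = 21.55
(14) = -23.69
(15) = 4.42
(16) = -9.47
(17) = -2.00
(18) = -1.00
(19) = 1738.00
(20) = -433.00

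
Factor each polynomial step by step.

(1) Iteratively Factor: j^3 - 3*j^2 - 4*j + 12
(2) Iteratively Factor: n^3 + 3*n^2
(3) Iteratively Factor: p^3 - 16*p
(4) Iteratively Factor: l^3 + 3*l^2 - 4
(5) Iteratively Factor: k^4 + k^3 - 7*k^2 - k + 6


(1) = (j + 2)*(j^2 - 5*j + 6) = (j - 2)*(j + 2)*(j - 3)
(2) = (n + 3)*(n^2) = n*(n + 3)*(n)
(3) = (p - 4)*(p^2 + 4*p) = (p - 4)*(p + 4)*(p)
(4) = (l + 2)*(l^2 + l - 2) = (l - 1)*(l + 2)*(l + 2)
(5) = (k - 2)*(k^3 + 3*k^2 - k - 3) = (k - 2)*(k - 1)*(k^2 + 4*k + 3) = (k - 2)*(k - 1)*(k + 3)*(k + 1)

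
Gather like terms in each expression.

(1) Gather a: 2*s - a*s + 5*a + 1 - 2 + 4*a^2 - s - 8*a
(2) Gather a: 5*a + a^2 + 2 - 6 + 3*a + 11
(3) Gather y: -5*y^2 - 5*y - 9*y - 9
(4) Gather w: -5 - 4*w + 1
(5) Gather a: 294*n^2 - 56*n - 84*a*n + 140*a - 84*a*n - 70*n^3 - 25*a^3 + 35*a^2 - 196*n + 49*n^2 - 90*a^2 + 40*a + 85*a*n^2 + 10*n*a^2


(1) = 4*a^2 + a*(-s - 3) + s - 1
(2) = a^2 + 8*a + 7
(3) = -5*y^2 - 14*y - 9
(4) = -4*w - 4
(5) = -25*a^3 + a^2*(10*n - 55) + a*(85*n^2 - 168*n + 180) - 70*n^3 + 343*n^2 - 252*n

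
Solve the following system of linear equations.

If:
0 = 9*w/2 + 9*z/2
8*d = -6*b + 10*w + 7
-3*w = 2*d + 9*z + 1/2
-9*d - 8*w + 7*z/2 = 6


Then:
b = 19/11
d = -167/308
w = -15/154
z = 15/154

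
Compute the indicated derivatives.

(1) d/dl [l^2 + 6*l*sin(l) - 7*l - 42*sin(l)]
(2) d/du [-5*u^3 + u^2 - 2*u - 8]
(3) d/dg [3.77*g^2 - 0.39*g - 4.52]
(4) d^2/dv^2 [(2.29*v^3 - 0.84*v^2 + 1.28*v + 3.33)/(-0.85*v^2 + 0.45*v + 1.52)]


(1) = 6*l*cos(l) + 2*l + 6*sin(l) - 42*cos(l) - 7
(2) = -15*u^2 + 2*u - 2
(3) = 7.54*g - 0.39
(4) = (-8.05181*v^3 - 17.32203*v^2 - 34.025106*v - 4.320858)/(0.614125*v^6 - 0.975375*v^5 - 2.778225*v^4 + 3.397275*v^3 + 4.96812*v^2 - 3.11904*v - 3.511808)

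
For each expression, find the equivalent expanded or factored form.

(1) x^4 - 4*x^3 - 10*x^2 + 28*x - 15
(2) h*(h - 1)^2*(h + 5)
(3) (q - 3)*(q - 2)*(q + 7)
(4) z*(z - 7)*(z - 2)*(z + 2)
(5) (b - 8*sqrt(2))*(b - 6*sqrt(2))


(1) = (x - 5)*(x - 1)^2*(x + 3)
(2) = h^4 + 3*h^3 - 9*h^2 + 5*h
(3) = q^3 + 2*q^2 - 29*q + 42
(4) = z^4 - 7*z^3 - 4*z^2 + 28*z
(5) = b^2 - 14*sqrt(2)*b + 96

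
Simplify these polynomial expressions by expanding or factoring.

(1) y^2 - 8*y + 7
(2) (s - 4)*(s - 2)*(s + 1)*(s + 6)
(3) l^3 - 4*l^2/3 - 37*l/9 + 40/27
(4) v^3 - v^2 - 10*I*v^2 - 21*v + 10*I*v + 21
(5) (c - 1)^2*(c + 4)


(1) = (y - 7)*(y - 1)
(2) = s^4 + s^3 - 28*s^2 + 20*s + 48
(3) = (l - 8/3)*(l - 1/3)*(l + 5/3)
(4) = (v - 1)*(v - 7*I)*(v - 3*I)
(5) = c^3 + 2*c^2 - 7*c + 4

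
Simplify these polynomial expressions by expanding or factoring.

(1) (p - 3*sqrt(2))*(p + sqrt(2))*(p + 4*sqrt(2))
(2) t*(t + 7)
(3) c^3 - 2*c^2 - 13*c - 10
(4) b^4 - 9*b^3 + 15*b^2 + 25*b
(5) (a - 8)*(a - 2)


(1) = p^3 + 2*sqrt(2)*p^2 - 22*p - 24*sqrt(2)
(2) = t^2 + 7*t
(3) = (c - 5)*(c + 1)*(c + 2)
(4) = b*(b - 5)^2*(b + 1)
(5) = a^2 - 10*a + 16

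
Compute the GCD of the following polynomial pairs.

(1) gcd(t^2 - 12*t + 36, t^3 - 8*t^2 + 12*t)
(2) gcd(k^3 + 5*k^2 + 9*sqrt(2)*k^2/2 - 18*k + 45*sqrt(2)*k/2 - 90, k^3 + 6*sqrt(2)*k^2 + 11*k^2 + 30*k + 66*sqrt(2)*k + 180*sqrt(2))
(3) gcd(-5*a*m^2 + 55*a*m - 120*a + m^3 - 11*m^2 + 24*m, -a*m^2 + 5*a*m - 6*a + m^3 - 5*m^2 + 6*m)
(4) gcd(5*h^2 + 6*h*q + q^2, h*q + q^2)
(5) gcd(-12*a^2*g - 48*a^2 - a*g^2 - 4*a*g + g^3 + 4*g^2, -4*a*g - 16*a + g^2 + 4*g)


(1) = t - 6
(2) = k^2 + k*(5 + 6*sqrt(2)) + 30*sqrt(2)
(3) = m - 3
(4) = h + q
(5) = gcd((-4*a + g)*(3*a + g)*(g + 4), (-4*a + g)*(g + 4)) = 4*a*g + 16*a - g^2 - 4*g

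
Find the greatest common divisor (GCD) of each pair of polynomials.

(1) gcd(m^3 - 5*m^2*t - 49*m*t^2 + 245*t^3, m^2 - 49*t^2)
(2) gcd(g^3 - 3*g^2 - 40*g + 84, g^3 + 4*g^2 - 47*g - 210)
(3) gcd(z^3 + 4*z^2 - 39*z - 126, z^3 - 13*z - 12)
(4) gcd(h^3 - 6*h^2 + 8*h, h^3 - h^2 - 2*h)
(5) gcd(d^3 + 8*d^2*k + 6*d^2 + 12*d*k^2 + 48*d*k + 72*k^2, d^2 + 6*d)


(1) = gcd((m - 7*t)*(m - 5*t)*(m + 7*t), (m - 7*t)*(m + 7*t)) = -m^2 + 49*t^2
(2) = g^2 - g - 42
(3) = gcd((z - 6)*(z + 3)*(z + 7), (z - 4)*(z + 1)*(z + 3)) = z + 3
(4) = gcd(h*(h - 4)*(h - 2), h*(h - 2)*(h + 1)) = h^2 - 2*h
(5) = gcd((d + 6)*(d + 2*k)*(d + 6*k), d*(d + 6)) = d + 6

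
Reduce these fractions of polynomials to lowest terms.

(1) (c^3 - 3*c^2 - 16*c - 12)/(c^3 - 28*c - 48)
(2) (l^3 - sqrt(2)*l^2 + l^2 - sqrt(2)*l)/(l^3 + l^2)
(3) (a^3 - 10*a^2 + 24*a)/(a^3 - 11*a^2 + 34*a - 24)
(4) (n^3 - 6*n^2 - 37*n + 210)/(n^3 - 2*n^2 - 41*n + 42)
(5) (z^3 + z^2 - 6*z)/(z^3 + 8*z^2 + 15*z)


(1) = (c + 1)/(c + 4)
(2) = (l - sqrt(2))/l
(3) = a/(a - 1)
(4) = (n - 5)/(n - 1)
(5) = (z - 2)/(z + 5)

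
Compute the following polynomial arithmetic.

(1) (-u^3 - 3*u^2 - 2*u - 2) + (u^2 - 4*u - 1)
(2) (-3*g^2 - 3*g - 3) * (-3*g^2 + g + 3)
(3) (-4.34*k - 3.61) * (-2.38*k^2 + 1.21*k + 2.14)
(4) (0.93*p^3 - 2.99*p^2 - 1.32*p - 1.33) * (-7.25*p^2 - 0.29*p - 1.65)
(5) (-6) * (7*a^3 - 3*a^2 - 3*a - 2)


(1) = -u^3 - 2*u^2 - 6*u - 3
(2) = 9*g^4 + 6*g^3 - 3*g^2 - 12*g - 9
(3) = 10.3292*k^3 + 3.3404*k^2 - 13.6557*k - 7.7254
(4) = -6.7425*p^5 + 21.4078*p^4 + 8.9026*p^3 + 14.9588*p^2 + 2.5637*p + 2.1945
(5) = -42*a^3 + 18*a^2 + 18*a + 12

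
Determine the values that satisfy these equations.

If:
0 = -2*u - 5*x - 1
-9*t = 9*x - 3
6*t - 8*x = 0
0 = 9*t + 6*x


Then:
No Solution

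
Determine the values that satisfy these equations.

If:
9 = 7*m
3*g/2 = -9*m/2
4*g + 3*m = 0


Then:
No Solution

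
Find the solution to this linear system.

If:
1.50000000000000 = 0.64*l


Then:
l = 2.34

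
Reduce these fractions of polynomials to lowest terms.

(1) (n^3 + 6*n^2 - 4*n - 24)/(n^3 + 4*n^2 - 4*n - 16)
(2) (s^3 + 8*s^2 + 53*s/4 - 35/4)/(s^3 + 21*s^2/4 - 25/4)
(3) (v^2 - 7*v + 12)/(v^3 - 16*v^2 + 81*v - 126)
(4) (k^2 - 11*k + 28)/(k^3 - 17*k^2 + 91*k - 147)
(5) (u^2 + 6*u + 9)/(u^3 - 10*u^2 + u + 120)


(1) = (n + 6)/(n + 4)
(2) = (4*s^2 + 12*s - 7)/(4*s^2 + s - 5)
(3) = (v - 4)/(v^2 - 13*v + 42)
(4) = (k - 4)/(k^2 - 10*k + 21)
(5) = (u + 3)/(u^2 - 13*u + 40)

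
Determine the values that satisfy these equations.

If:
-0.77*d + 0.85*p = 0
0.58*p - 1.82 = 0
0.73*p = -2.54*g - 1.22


Then:
d = 3.46
g = -1.38
p = 3.14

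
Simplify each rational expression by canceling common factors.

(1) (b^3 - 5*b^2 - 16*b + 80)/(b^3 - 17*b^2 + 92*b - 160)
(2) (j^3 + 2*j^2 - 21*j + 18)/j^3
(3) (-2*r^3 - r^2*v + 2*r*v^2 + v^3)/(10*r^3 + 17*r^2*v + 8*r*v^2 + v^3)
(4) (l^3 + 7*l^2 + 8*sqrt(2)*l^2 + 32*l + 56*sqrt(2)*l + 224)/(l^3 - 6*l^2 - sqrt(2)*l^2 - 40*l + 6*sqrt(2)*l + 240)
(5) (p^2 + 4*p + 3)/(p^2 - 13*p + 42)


(1) = (b + 4)/(b - 8)
(2) = (j^3 + 2*j^2 - 21*j + 18)/j^3
(3) = (-r + v)/(5*r + v)
(4) = (l^2 + l*(4*sqrt(2) + 7) + 28*sqrt(2))/(l^2 + l*(-5*sqrt(2) - 6) + 30*sqrt(2))
(5) = (p^2 + 4*p + 3)/(p^2 - 13*p + 42)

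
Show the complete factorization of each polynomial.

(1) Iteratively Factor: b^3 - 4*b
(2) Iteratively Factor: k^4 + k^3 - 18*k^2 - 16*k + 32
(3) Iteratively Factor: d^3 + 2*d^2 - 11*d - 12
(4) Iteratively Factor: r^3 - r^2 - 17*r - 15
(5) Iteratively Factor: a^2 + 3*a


(1) = (b)*(b^2 - 4) = b*(b + 2)*(b - 2)
(2) = (k + 2)*(k^3 - k^2 - 16*k + 16) = (k - 4)*(k + 2)*(k^2 + 3*k - 4) = (k - 4)*(k + 2)*(k + 4)*(k - 1)
(3) = (d + 1)*(d^2 + d - 12) = (d + 1)*(d + 4)*(d - 3)
(4) = (r - 5)*(r^2 + 4*r + 3) = (r - 5)*(r + 3)*(r + 1)
(5) = (a + 3)*(a)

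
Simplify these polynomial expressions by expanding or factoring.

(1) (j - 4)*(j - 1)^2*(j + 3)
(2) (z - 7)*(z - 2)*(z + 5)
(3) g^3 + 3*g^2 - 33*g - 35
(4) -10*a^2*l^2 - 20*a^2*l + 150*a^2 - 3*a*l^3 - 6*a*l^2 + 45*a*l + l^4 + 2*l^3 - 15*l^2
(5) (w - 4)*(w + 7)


(1) = j^4 - 3*j^3 - 9*j^2 + 23*j - 12
(2) = z^3 - 4*z^2 - 31*z + 70
(3) = (g - 5)*(g + 1)*(g + 7)
(4) = (-5*a + l)*(2*a + l)*(l - 3)*(l + 5)
(5) = w^2 + 3*w - 28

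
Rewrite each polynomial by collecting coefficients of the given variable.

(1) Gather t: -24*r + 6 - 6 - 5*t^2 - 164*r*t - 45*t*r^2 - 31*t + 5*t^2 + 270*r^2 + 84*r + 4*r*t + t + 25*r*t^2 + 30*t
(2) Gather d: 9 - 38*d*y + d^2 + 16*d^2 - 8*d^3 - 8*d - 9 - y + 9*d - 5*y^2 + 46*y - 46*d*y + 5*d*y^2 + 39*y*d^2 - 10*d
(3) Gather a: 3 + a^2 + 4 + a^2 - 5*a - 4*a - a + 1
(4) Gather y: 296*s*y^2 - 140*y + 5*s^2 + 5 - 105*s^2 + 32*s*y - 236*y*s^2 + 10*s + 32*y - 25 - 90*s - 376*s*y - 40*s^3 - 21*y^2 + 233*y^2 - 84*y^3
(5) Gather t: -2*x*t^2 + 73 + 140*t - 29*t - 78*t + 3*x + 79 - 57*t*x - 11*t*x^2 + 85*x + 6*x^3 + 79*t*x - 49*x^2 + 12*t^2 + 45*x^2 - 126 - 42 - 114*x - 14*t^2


(1) = 270*r^2 + 25*r*t^2 + 60*r + t*(-45*r^2 - 160*r)
(2) = -8*d^3 + d^2*(39*y + 17) + d*(5*y^2 - 84*y - 9) - 5*y^2 + 45*y
(3) = 2*a^2 - 10*a + 8
(4) = -40*s^3 - 100*s^2 - 80*s - 84*y^3 + y^2*(296*s + 212) + y*(-236*s^2 - 344*s - 108) - 20
(5) = t^2*(-2*x - 2) + t*(-11*x^2 + 22*x + 33) + 6*x^3 - 4*x^2 - 26*x - 16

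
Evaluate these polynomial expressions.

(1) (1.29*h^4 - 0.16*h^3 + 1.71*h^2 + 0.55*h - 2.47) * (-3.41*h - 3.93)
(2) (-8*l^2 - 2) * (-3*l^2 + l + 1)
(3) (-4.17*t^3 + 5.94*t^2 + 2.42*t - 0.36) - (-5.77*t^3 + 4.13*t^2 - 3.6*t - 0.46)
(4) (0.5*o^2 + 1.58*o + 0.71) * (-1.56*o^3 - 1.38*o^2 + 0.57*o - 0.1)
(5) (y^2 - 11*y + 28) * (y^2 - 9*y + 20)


(1) = -4.3989*h^5 - 4.5241*h^4 - 5.2023*h^3 - 8.5958*h^2 + 6.2612*h + 9.7071
(2) = 24*l^4 - 8*l^3 - 2*l^2 - 2*l - 2
(3) = 1.6*t^3 + 1.81*t^2 + 6.02*t + 0.1
(4) = -0.78*o^5 - 3.1548*o^4 - 3.003*o^3 - 0.1292*o^2 + 0.2467*o - 0.071
(5) = y^4 - 20*y^3 + 147*y^2 - 472*y + 560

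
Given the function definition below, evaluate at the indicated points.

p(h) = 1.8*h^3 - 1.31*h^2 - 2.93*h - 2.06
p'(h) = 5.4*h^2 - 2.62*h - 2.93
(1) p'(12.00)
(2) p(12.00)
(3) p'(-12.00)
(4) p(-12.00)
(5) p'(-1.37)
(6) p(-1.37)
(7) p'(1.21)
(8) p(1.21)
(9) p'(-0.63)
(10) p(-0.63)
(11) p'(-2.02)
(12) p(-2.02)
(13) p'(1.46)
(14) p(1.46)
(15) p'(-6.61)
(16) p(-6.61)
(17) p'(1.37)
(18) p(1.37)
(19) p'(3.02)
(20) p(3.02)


(1) = 743.23
(2) = 2884.54
(3) = 806.11
(4) = -3265.94
(5) = 10.79
(6) = -5.13
(7) = 1.81
(8) = -4.33
(9) = 0.86
(10) = -1.18
(11) = 24.40
(12) = -16.32
(13) = 4.76
(14) = -3.53
(15) = 250.33
(16) = -559.78
(17) = 3.62
(18) = -3.90
(19) = 38.41
(20) = 26.72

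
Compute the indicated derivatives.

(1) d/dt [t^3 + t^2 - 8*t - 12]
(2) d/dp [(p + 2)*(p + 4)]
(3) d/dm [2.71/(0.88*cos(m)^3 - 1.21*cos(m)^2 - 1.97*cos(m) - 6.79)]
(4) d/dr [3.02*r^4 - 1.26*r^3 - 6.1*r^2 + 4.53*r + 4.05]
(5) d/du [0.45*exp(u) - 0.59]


(1) = 3*t^2 + 2*t - 8
(2) = 2*p + 6
(3) = (7.1544*cos(m)^2 - 6.5582*cos(m) - 5.3387)*sin(m)/(-0.88*cos(m)^3 + 1.21*cos(m)^2 + 1.97*cos(m) + 6.79)^2
(4) = 12.08*r^3 - 3.78*r^2 - 12.2*r + 4.53
(5) = 0.45*exp(u)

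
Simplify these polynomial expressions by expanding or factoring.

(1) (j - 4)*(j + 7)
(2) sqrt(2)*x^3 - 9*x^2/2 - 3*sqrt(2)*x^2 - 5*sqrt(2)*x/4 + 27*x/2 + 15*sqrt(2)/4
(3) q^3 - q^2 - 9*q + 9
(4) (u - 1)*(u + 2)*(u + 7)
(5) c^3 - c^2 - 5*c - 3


(1) = j^2 + 3*j - 28
(2) = (x - 3)*(x - 5*sqrt(2)/2)*(sqrt(2)*x + 1/2)
(3) = (q - 3)*(q - 1)*(q + 3)
(4) = u^3 + 8*u^2 + 5*u - 14
(5) = (c - 3)*(c + 1)^2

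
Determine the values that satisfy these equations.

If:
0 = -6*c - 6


Then:
c = -1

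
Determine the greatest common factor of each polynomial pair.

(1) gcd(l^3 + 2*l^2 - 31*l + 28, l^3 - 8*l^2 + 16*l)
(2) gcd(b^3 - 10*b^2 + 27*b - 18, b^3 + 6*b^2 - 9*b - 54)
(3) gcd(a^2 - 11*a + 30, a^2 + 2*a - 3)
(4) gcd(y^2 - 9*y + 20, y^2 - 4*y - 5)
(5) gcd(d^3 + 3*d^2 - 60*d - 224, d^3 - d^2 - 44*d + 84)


(1) = l - 4
(2) = b - 3
(3) = 1
(4) = y - 5
(5) = gcd((d - 8)*(d + 4)*(d + 7), (d - 6)*(d - 2)*(d + 7)) = d + 7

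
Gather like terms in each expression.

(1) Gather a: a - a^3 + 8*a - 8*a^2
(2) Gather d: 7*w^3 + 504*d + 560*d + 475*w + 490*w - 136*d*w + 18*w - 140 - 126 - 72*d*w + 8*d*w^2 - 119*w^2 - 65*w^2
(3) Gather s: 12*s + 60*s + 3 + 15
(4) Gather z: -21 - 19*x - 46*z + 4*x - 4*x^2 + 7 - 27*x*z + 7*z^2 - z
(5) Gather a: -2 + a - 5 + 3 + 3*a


(1) = -a^3 - 8*a^2 + 9*a
(2) = d*(8*w^2 - 208*w + 1064) + 7*w^3 - 184*w^2 + 983*w - 266
(3) = 72*s + 18
(4) = -4*x^2 - 15*x + 7*z^2 + z*(-27*x - 47) - 14
(5) = 4*a - 4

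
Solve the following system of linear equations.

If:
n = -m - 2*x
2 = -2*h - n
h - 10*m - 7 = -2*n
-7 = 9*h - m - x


Then:
h = -131/163
m = -140/163
n = -64/163
x = 102/163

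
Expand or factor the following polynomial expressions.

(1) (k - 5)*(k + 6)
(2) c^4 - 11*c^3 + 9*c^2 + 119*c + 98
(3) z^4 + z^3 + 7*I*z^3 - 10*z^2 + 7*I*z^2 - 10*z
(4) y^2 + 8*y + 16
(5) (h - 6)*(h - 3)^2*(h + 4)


(1) = k^2 + k - 30
(2) = (c - 7)^2*(c + 1)*(c + 2)
(3) = z*(z + 1)*(z + 2*I)*(z + 5*I)
(4) = (y + 4)^2
(5) = h^4 - 8*h^3 - 3*h^2 + 126*h - 216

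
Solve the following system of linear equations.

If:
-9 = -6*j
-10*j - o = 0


Then:
j = 3/2
o = -15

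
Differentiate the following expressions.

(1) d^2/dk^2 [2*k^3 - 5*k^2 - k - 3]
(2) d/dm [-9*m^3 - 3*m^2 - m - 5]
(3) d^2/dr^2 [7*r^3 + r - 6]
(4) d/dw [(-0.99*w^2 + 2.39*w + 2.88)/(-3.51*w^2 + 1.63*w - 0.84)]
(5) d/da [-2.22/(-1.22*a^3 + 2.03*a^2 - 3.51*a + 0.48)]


(1) = 12*k - 10
(2) = -27*m^2 - 6*m - 1
(3) = 42*r
(4) = (6.7752*w^2 + 21.8808*w - 6.702)/(12.3201*w^4 - 11.4426*w^3 + 8.5537*w^2 - 2.7384*w + 0.7056)
(5) = (-8.1252*a^2 + 9.0132*a - 7.7922)/(1.22*a^3 - 2.03*a^2 + 3.51*a - 0.48)^2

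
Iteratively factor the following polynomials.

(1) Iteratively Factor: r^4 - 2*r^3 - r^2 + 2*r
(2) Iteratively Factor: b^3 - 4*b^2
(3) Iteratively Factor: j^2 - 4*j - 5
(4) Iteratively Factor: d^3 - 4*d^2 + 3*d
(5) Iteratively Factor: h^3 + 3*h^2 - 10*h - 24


(1) = (r - 2)*(r^3 - r) = (r - 2)*(r + 1)*(r^2 - r) = (r - 2)*(r - 1)*(r + 1)*(r)
(2) = (b)*(b^2 - 4*b) = b*(b - 4)*(b)
(3) = (j + 1)*(j - 5)
(4) = (d - 1)*(d^2 - 3*d) = (d - 3)*(d - 1)*(d)
(5) = (h - 3)*(h^2 + 6*h + 8) = (h - 3)*(h + 4)*(h + 2)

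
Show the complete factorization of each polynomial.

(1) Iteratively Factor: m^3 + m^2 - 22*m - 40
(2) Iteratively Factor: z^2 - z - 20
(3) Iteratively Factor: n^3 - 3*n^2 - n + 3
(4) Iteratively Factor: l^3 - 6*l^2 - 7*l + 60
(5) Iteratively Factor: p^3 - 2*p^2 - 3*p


(1) = (m + 2)*(m^2 - m - 20) = (m + 2)*(m + 4)*(m - 5)
(2) = (z + 4)*(z - 5)
(3) = (n + 1)*(n^2 - 4*n + 3) = (n - 3)*(n + 1)*(n - 1)
(4) = (l - 5)*(l^2 - l - 12) = (l - 5)*(l + 3)*(l - 4)
(5) = (p)*(p^2 - 2*p - 3) = p*(p - 3)*(p + 1)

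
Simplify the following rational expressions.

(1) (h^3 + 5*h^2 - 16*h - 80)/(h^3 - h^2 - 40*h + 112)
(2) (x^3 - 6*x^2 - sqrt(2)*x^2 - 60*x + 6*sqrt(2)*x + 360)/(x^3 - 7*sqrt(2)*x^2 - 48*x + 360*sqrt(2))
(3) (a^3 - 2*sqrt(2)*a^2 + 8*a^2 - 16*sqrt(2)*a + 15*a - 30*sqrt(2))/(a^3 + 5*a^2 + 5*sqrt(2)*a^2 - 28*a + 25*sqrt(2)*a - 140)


(1) = (h^2 + 9*h + 20)/(h^2 + 3*h - 28)
(2) = (x - 6)/(x - 6*sqrt(2))
(3) = (a + 3)/(a + 7*sqrt(2))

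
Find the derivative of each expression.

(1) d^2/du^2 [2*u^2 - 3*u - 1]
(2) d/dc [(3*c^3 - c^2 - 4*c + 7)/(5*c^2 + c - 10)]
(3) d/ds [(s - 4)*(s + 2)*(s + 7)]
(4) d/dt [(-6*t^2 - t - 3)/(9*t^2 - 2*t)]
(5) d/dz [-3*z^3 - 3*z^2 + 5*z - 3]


(1) = 4
(2) = (15*c^4 + 6*c^3 - 71*c^2 - 50*c + 33)/(25*c^4 + 10*c^3 - 99*c^2 - 20*c + 100)
(3) = 3*s^2 + 10*s - 22
(4) = 3*(7*t^2 + 18*t - 2)/(t^2*(81*t^2 - 36*t + 4))
(5) = -9*z^2 - 6*z + 5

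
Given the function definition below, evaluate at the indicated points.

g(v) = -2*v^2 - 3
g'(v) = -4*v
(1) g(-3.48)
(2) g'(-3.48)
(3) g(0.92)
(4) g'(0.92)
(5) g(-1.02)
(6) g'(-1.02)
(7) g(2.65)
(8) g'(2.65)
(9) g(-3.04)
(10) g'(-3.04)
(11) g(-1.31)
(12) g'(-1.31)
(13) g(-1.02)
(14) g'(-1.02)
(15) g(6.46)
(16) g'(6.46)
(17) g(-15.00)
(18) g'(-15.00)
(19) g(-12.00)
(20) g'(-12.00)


(1) = -27.22
(2) = 13.92
(3) = -4.69
(4) = -3.68
(5) = -5.08
(6) = 4.08
(7) = -17.05
(8) = -10.60
(9) = -21.48
(10) = 12.16
(11) = -6.43
(12) = 5.24
(13) = -5.08
(14) = 4.08
(15) = -86.46
(16) = -25.84
(17) = -453.00
(18) = 60.00
(19) = -291.00
(20) = 48.00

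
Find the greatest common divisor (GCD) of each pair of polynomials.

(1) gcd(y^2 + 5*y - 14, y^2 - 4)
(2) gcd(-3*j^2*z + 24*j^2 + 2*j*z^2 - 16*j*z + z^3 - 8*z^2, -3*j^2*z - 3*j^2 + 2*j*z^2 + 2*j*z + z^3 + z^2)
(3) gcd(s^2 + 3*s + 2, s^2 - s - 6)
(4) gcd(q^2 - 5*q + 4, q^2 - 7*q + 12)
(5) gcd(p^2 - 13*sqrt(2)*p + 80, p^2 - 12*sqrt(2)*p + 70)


(1) = y - 2
(2) = gcd((-j + z)*(3*j + z)*(z - 8), (-j + z)*(3*j + z)*(z + 1)) = -3*j^2 + 2*j*z + z^2
(3) = gcd((s + 1)*(s + 2), (s - 3)*(s + 2)) = s + 2
(4) = gcd((q - 4)*(q - 1), (q - 4)*(q - 3)) = q - 4
(5) = p - 5*sqrt(2)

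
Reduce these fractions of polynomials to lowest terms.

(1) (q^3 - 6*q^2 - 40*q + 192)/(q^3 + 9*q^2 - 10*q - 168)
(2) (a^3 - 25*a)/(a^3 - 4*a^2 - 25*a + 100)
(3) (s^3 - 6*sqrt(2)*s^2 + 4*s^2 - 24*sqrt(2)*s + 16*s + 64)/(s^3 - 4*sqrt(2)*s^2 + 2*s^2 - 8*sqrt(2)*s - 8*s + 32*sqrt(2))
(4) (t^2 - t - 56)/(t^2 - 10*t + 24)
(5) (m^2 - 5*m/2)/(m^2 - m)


(1) = (q - 8)/(q + 7)
(2) = a/(a - 4)
(3) = (s - 2*sqrt(2))/(s - 2)
(4) = (t^2 - t - 56)/(t^2 - 10*t + 24)
(5) = (2*m - 5)/(2*m - 2)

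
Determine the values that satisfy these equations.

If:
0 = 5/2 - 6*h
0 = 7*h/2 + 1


Then:
No Solution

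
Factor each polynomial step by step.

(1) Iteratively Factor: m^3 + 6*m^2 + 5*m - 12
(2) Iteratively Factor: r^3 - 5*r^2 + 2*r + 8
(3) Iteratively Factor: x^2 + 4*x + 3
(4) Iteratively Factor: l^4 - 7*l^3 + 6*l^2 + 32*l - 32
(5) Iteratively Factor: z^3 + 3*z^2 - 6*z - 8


(1) = (m + 3)*(m^2 + 3*m - 4) = (m + 3)*(m + 4)*(m - 1)
(2) = (r + 1)*(r^2 - 6*r + 8) = (r - 4)*(r + 1)*(r - 2)
(3) = (x + 1)*(x + 3)
(4) = (l + 2)*(l^3 - 9*l^2 + 24*l - 16) = (l - 4)*(l + 2)*(l^2 - 5*l + 4) = (l - 4)^2*(l + 2)*(l - 1)
(5) = (z - 2)*(z^2 + 5*z + 4) = (z - 2)*(z + 1)*(z + 4)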